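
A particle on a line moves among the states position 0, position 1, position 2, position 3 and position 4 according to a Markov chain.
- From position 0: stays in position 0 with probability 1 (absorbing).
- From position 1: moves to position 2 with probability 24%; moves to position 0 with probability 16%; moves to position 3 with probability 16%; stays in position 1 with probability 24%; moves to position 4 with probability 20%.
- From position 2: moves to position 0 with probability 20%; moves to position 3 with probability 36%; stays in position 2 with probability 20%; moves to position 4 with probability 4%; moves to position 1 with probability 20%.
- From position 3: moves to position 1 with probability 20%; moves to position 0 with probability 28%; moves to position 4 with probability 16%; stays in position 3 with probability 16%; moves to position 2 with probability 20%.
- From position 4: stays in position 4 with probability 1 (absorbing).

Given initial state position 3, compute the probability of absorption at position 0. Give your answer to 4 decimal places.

Let h(s) be the probability of absorption at position 0 starting from transient state s. Then h(position 0) = 1 and h(position 4) = 0. By first-step analysis:
h(position 1) = 0.16·1 + 0.24·h(position 1) + 0.24·h(position 2) + 0.16·h(position 3) + 0.2·0
h(position 2) = 0.2·1 + 0.2·h(position 1) + 0.2·h(position 2) + 0.36·h(position 3) + 0.04·0
h(position 3) = 0.28·1 + 0.2·h(position 1) + 0.2·h(position 2) + 0.16·h(position 3) + 0.16·0
Solving: h(position 1) = 0.5534, h(position 2) = 0.6693, h(position 3) = 0.6245.
Starting from position 3, the probability is 0.6245.

0.6245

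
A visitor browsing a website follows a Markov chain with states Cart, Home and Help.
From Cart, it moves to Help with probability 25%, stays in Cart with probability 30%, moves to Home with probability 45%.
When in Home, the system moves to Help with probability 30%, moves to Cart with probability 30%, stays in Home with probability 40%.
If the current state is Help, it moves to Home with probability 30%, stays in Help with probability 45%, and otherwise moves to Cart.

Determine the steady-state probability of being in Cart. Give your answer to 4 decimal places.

0.2832

Let the stationary distribution be π with π = πP and π_1 + π_2 + π_3 = 1.
π_1 = 0.3·π_1 + 0.3·π_2 + 0.25·π_3
π_2 = 0.45·π_1 + 0.4·π_2 + 0.3·π_3
Solving with the normalization constraint gives π = (0.2832, 0.3805, 0.3363).
So the stationary probability of Cart is 0.2832.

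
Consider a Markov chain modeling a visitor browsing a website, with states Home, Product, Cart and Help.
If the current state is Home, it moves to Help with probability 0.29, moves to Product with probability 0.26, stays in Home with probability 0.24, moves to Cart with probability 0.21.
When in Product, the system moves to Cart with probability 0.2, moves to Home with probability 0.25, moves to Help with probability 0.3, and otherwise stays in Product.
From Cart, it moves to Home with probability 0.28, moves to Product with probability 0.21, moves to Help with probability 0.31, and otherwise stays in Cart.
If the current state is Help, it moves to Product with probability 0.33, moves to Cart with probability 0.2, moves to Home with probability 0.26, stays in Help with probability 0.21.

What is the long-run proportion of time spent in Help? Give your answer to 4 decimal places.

Let the stationary distribution be π with π = πP and π_1 + π_2 + π_3 + π_4 = 1.
π_1 = 0.24·π_1 + 0.25·π_2 + 0.28·π_3 + 0.26·π_4
π_2 = 0.26·π_1 + 0.25·π_2 + 0.21·π_3 + 0.33·π_4
π_3 = 0.21·π_1 + 0.2·π_2 + 0.2·π_3 + 0.2·π_4
Solving with the normalization constraint gives π = (0.2563, 0.2664, 0.2026, 0.2747).
So the stationary probability of Help is 0.2747.

0.2747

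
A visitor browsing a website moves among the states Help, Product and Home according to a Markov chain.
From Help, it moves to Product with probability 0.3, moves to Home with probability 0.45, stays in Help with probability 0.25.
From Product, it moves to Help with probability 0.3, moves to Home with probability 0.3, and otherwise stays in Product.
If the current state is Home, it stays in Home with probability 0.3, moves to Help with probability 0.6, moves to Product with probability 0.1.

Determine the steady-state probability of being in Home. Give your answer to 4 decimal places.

0.3582

Let the stationary distribution be π with π = πP and π_1 + π_2 + π_3 = 1.
π_1 = 0.25·π_1 + 0.3·π_2 + 0.6·π_3
π_2 = 0.3·π_1 + 0.4·π_2 + 0.1·π_3
Solving with the normalization constraint gives π = (0.3881, 0.2537, 0.3582).
So the stationary probability of Home is 0.3582.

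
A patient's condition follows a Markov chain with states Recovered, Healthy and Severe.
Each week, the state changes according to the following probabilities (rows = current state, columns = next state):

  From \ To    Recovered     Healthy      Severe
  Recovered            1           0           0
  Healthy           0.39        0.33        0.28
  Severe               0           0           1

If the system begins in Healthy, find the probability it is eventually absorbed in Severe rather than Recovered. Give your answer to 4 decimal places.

0.4179

Let h(s) be the probability of absorption at Severe starting from transient state s. Then h(Severe) = 1 and h(Recovered) = 0. By first-step analysis:
h(Healthy) = 0.39·0 + 0.33·h(Healthy) + 0.28·1
Solving: h(Healthy) = 0.4179.
Starting from Healthy, the probability is 0.4179.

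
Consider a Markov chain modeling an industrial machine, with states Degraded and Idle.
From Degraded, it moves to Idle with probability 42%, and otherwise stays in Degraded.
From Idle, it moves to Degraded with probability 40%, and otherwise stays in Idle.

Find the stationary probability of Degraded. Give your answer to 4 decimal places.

Let the stationary distribution be π with π = πP and π_1 + π_2 = 1.
π_1 = 0.58·π_1 + 0.4·π_2
Solving with the normalization constraint gives π = (0.4878, 0.5122).
So the stationary probability of Degraded is 0.4878.

0.4878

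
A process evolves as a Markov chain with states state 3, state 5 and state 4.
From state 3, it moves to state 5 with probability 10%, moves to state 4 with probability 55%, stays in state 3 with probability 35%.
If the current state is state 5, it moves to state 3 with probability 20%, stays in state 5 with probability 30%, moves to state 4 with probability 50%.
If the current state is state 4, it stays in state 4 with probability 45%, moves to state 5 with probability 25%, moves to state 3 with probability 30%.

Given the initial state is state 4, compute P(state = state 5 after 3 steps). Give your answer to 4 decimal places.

0.2174

Propagate the distribution vector 3 steps from state 4.
After 0 steps: (0.0000, 0.0000, 1.0000)
After 1 step: (0.3000, 0.2500, 0.4500)
After 2 steps: (0.2900, 0.2175, 0.4925)
After 3 steps: (0.2928, 0.2174, 0.4899)
P(in state 5 after 3 steps) = 0.2174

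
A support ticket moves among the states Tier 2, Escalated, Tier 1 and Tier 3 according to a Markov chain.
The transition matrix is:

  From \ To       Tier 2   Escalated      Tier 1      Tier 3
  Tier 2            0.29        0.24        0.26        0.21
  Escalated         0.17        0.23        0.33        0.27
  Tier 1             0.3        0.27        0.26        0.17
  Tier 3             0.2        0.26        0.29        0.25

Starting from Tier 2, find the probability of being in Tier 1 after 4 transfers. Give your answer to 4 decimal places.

Propagate the distribution vector 4 transfers from Tier 2.
After 0 transfers: (1.0000, 0.0000, 0.0000, 0.0000)
After 1 transfer: (0.2900, 0.2400, 0.2600, 0.2100)
After 2 transfers: (0.2449, 0.2496, 0.2831, 0.2224)
After 3 transfers: (0.2429, 0.2504, 0.2841, 0.2225)
After 4 transfers: (0.2428, 0.2505, 0.2842, 0.2226)
P(in Tier 1 after 4 transfers) = 0.2842

0.2842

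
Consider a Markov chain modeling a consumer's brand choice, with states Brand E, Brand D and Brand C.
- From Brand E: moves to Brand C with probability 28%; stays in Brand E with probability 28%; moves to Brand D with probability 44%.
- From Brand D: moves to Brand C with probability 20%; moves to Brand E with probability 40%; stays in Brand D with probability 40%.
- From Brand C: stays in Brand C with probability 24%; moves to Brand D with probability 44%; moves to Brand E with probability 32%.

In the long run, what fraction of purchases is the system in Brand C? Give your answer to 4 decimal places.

Let the stationary distribution be π with π = πP and π_1 + π_2 + π_3 = 1.
π_1 = 0.28·π_1 + 0.4·π_2 + 0.32·π_3
π_2 = 0.44·π_1 + 0.4·π_2 + 0.44·π_3
Solving with the normalization constraint gives π = (0.3402, 0.4231, 0.2367).
So the stationary probability of Brand C is 0.2367.

0.2367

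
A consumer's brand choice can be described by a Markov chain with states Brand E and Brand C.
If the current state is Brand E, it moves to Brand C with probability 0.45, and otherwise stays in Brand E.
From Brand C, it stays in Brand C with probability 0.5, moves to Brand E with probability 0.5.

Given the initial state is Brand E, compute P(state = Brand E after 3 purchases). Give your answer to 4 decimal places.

0.5264

Propagate the distribution vector 3 purchases from Brand E.
After 0 purchases: (1.0000, 0.0000)
After 1 purchase: (0.5500, 0.4500)
After 2 purchases: (0.5275, 0.4725)
After 3 purchases: (0.5264, 0.4736)
P(in Brand E after 3 purchases) = 0.5264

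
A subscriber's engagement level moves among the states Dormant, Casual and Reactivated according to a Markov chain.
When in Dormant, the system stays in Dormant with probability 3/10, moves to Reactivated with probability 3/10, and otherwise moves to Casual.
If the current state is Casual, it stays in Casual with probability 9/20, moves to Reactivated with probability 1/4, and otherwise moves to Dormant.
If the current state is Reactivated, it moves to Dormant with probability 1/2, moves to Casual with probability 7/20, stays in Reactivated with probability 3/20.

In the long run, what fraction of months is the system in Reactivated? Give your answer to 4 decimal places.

0.2431

Let the stationary distribution be π with π = πP and π_1 + π_2 + π_3 = 1.
π_1 = 0.3·π_1 + 0.3·π_2 + 0.5·π_3
π_2 = 0.4·π_1 + 0.45·π_2 + 0.35·π_3
Solving with the normalization constraint gives π = (0.3486, 0.4083, 0.2431).
So the stationary probability of Reactivated is 0.2431.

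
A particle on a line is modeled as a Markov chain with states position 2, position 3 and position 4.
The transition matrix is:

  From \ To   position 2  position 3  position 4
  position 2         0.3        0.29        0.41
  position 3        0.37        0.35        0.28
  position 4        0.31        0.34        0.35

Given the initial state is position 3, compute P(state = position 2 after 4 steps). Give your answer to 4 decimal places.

0.3264

Propagate the distribution vector 4 steps from position 3.
After 0 steps: (0.0000, 1.0000, 0.0000)
After 1 step: (0.3700, 0.3500, 0.2800)
After 2 steps: (0.3273, 0.3250, 0.3477)
After 3 steps: (0.3262, 0.3269, 0.3469)
After 4 steps: (0.3264, 0.3270, 0.3467)
P(in position 2 after 4 steps) = 0.3264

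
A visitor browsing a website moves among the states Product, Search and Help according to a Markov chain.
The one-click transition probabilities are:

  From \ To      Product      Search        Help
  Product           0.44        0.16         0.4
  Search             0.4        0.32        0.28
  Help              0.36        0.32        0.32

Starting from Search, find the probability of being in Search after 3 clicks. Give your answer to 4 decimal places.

Propagate the distribution vector 3 clicks from Search.
After 0 clicks: (0.0000, 1.0000, 0.0000)
After 1 click: (0.4000, 0.3200, 0.2800)
After 2 clicks: (0.4048, 0.2560, 0.3392)
After 3 clicks: (0.4026, 0.2552, 0.3421)
P(in Search after 3 clicks) = 0.2552

0.2552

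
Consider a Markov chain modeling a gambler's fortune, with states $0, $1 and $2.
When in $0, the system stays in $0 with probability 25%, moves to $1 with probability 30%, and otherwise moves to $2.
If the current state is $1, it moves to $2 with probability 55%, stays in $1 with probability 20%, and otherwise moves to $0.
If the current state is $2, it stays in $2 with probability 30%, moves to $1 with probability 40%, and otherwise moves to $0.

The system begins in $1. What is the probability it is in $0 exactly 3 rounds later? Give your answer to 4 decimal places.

Propagate the distribution vector 3 rounds from $1.
After 0 rounds: (0.0000, 1.0000, 0.0000)
After 1 round: (0.2500, 0.2000, 0.5500)
After 2 rounds: (0.2775, 0.3350, 0.3875)
After 3 rounds: (0.2694, 0.3053, 0.4254)
P(in $0 after 3 rounds) = 0.2694

0.2694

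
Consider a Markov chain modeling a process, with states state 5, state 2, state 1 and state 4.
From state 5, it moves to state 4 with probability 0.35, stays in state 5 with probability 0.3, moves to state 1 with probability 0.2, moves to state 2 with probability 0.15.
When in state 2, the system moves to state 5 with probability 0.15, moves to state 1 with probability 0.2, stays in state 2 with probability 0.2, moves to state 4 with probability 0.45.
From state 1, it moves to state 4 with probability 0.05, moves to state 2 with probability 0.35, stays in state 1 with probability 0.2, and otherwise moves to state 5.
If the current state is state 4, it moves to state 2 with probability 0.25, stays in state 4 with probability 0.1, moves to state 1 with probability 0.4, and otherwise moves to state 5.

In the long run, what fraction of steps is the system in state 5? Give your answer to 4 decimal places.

Let the stationary distribution be π with π = πP and π_1 + π_2 + π_3 + π_4 = 1.
π_1 = 0.3·π_1 + 0.15·π_2 + 0.4·π_3 + 0.25·π_4
π_2 = 0.15·π_1 + 0.2·π_2 + 0.35·π_3 + 0.25·π_4
π_3 = 0.2·π_1 + 0.2·π_2 + 0.2·π_3 + 0.4·π_4
Solving with the normalization constraint gives π = (0.2775, 0.2353, 0.2479, 0.2393).
So the stationary probability of state 5 is 0.2775.

0.2775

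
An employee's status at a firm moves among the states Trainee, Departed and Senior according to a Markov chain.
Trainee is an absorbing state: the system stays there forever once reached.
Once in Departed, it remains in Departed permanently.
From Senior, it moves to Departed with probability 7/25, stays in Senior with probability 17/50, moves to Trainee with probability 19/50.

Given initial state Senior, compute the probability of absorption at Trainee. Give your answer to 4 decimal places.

Let h(s) be the probability of absorption at Trainee starting from transient state s. Then h(Trainee) = 1 and h(Departed) = 0. By first-step analysis:
h(Senior) = 0.38·1 + 0.28·0 + 0.34·h(Senior)
Solving: h(Senior) = 0.5758.
Starting from Senior, the probability is 0.5758.

0.5758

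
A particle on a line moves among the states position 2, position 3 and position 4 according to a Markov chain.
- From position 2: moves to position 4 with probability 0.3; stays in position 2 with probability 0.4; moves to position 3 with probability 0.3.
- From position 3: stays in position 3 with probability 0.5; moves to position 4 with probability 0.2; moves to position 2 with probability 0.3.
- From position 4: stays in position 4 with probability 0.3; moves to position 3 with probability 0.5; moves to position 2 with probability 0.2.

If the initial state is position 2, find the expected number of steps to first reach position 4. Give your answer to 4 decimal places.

Let t(s) be the expected number of steps to first reach position 4 from state s, with t(position 4) = 0. Conditioning on the first step:
t(position 2) = 1 + 0.4·t(position 2) + 0.3·t(position 3)
t(position 3) = 1 + 0.3·t(position 2) + 0.5·t(position 3)
Solving: t(position 2) = 3.8095, t(position 3) = 4.2857.
Expected steps from position 2 to position 4: 3.8095.

3.8095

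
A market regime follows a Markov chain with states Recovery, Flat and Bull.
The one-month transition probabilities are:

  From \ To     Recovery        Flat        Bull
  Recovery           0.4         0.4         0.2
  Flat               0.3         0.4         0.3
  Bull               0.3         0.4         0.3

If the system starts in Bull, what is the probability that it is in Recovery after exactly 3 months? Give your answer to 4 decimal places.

0.3330

Propagate the distribution vector 3 months from Bull.
After 0 months: (0.0000, 0.0000, 1.0000)
After 1 month: (0.3000, 0.4000, 0.3000)
After 2 months: (0.3300, 0.4000, 0.2700)
After 3 months: (0.3330, 0.4000, 0.2670)
P(in Recovery after 3 months) = 0.3330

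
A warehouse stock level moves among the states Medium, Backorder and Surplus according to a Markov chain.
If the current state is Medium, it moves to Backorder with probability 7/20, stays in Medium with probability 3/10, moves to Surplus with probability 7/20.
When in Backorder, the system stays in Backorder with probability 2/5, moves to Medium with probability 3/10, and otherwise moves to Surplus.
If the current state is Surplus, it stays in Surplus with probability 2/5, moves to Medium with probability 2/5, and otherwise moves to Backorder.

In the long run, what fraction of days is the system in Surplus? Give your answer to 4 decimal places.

0.3520

Let the stationary distribution be π with π = πP and π_1 + π_2 + π_3 = 1.
π_1 = 0.3·π_1 + 0.3·π_2 + 0.4·π_3
π_2 = 0.35·π_1 + 0.4·π_2 + 0.2·π_3
Solving with the normalization constraint gives π = (0.3352, 0.3128, 0.3520).
So the stationary probability of Surplus is 0.3520.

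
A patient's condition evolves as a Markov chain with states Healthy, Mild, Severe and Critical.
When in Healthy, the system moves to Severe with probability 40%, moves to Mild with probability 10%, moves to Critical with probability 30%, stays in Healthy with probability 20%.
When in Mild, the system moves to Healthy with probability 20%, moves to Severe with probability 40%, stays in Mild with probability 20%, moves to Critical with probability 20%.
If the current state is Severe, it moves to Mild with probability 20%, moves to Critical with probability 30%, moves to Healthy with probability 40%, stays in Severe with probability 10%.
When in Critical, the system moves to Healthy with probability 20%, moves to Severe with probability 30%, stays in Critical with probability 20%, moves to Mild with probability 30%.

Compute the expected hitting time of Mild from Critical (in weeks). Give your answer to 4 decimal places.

Let t(s) be the expected number of weeks to first reach Mild from state s, with t(Mild) = 0. Conditioning on the first week:
t(Healthy) = 1 + 0.2·t(Healthy) + 0.4·t(Severe) + 0.3·t(Critical)
t(Severe) = 1 + 0.4·t(Healthy) + 0.1·t(Severe) + 0.3·t(Critical)
t(Critical) = 1 + 0.2·t(Healthy) + 0.3·t(Severe) + 0.2·t(Critical)
Solving: t(Healthy) = 5.4580, t(Severe) = 5.0382, t(Critical) = 4.5038.
Expected weeks from Critical to Mild: 4.5038.

4.5038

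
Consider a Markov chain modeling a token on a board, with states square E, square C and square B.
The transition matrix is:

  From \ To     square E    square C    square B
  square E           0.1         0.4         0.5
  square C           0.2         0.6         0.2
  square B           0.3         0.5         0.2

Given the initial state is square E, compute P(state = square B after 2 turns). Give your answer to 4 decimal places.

Sum over the intermediate state after 1 turn:
P = P(square E→square E)·P(square E→square B) + P(square E→square C)·P(square C→square B) + P(square E→square B)·P(square B→square B)
  = 0.1×0.5 + 0.4×0.2 + 0.5×0.2
  = 0.0500 + 0.0800 + 0.1000 = 0.2300

0.2300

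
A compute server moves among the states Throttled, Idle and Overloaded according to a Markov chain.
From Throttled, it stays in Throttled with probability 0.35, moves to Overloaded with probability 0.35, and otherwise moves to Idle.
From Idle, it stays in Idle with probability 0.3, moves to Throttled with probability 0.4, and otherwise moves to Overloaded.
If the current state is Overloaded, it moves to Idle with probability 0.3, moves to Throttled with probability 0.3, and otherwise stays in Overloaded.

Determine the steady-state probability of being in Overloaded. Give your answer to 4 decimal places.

Let the stationary distribution be π with π = πP and π_1 + π_2 + π_3 = 1.
π_1 = 0.35·π_1 + 0.4·π_2 + 0.3·π_3
π_2 = 0.3·π_1 + 0.3·π_2 + 0.3·π_3
Solving with the normalization constraint gives π = (0.3474, 0.3000, 0.3526).
So the stationary probability of Overloaded is 0.3526.

0.3526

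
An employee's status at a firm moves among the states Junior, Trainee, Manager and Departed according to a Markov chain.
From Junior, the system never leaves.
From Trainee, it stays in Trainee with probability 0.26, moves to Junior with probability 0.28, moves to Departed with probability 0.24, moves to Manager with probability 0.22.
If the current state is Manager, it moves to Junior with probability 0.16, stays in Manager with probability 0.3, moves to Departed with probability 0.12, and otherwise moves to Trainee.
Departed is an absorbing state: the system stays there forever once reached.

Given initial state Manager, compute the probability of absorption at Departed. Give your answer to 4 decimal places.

0.4455

Let h(s) be the probability of absorption at Departed starting from transient state s. Then h(Departed) = 1 and h(Junior) = 0. By first-step analysis:
h(Trainee) = 0.28·0 + 0.26·h(Trainee) + 0.22·h(Manager) + 0.24·1
h(Manager) = 0.16·0 + 0.42·h(Trainee) + 0.3·h(Manager) + 0.12·1
Solving: h(Trainee) = 0.4568, h(Manager) = 0.4455.
Starting from Manager, the probability is 0.4455.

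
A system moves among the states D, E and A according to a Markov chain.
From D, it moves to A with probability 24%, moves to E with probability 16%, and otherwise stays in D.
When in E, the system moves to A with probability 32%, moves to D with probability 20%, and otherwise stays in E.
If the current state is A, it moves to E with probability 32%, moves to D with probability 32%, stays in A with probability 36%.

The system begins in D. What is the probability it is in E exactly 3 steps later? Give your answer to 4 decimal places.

Propagate the distribution vector 3 steps from D.
After 0 steps: (1.0000, 0.0000, 0.0000)
After 1 step: (0.6000, 0.1600, 0.2400)
After 2 steps: (0.4688, 0.2496, 0.2816)
After 3 steps: (0.4213, 0.2849, 0.2938)
P(in E after 3 steps) = 0.2849

0.2849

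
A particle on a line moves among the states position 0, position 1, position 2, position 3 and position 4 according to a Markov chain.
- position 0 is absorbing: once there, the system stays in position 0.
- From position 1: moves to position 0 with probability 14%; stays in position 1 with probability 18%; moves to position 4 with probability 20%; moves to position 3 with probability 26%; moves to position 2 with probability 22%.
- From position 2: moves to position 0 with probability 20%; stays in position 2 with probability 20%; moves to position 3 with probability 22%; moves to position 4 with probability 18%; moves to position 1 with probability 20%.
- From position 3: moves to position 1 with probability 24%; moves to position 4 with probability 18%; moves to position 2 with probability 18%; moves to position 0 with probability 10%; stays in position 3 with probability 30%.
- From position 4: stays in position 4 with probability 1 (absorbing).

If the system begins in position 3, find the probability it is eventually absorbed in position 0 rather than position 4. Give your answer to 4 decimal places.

0.4098

Let h(s) be the probability of absorption at position 0 starting from transient state s. Then h(position 0) = 1 and h(position 4) = 0. By first-step analysis:
h(position 1) = 0.14·1 + 0.18·h(position 1) + 0.22·h(position 2) + 0.26·h(position 3) + 0.2·0
h(position 2) = 0.2·1 + 0.2·h(position 1) + 0.2·h(position 2) + 0.22·h(position 3) + 0.18·0
h(position 3) = 0.1·1 + 0.24·h(position 1) + 0.18·h(position 2) + 0.3·h(position 3) + 0.18·0
Solving: h(position 1) = 0.4266, h(position 2) = 0.4693, h(position 3) = 0.4098.
Starting from position 3, the probability is 0.4098.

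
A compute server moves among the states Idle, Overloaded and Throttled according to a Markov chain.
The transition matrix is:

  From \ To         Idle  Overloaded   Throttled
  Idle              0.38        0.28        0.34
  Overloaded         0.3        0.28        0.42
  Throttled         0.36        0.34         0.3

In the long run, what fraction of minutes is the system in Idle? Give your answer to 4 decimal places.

Let the stationary distribution be π with π = πP and π_1 + π_2 + π_3 = 1.
π_1 = 0.38·π_1 + 0.3·π_2 + 0.36·π_3
π_2 = 0.28·π_1 + 0.28·π_2 + 0.34·π_3
Solving with the normalization constraint gives π = (0.3489, 0.3010, 0.3501).
So the stationary probability of Idle is 0.3489.

0.3489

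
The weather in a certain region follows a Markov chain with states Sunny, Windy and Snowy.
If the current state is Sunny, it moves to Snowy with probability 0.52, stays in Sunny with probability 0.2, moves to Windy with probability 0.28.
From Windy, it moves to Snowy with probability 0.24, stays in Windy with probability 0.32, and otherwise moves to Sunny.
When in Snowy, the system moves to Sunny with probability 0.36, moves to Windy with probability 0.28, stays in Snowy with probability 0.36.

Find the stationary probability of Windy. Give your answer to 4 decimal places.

Let the stationary distribution be π with π = πP and π_1 + π_2 + π_3 = 1.
π_1 = 0.2·π_1 + 0.44·π_2 + 0.36·π_3
π_2 = 0.28·π_1 + 0.32·π_2 + 0.28·π_3
Solving with the normalization constraint gives π = (0.3305, 0.2917, 0.3779).
So the stationary probability of Windy is 0.2917.

0.2917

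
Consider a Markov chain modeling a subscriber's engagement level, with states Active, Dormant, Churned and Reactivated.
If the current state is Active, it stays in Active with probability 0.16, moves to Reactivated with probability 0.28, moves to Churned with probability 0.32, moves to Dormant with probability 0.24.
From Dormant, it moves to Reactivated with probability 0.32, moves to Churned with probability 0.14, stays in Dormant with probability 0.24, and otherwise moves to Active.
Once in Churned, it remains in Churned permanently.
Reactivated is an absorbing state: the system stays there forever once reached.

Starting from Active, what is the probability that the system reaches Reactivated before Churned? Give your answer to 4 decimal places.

Let h(s) be the probability of absorption at Reactivated starting from transient state s. Then h(Reactivated) = 1 and h(Churned) = 0. By first-step analysis:
h(Active) = 0.16·h(Active) + 0.24·h(Dormant) + 0.32·0 + 0.28·1
h(Dormant) = 0.3·h(Active) + 0.24·h(Dormant) + 0.14·0 + 0.32·1
Solving: h(Active) = 0.5113, h(Dormant) = 0.6229.
Starting from Active, the probability is 0.5113.

0.5113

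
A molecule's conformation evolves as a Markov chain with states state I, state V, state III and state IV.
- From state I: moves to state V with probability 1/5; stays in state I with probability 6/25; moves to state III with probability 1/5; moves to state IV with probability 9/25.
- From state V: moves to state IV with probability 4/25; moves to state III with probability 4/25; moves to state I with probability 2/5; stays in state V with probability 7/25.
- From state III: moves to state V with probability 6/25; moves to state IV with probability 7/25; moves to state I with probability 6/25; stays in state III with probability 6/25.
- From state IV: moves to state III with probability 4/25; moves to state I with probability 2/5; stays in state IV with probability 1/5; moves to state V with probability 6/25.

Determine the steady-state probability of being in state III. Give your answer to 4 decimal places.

0.1878

Let the stationary distribution be π with π = πP and π_1 + π_2 + π_3 + π_4 = 1.
π_1 = 0.24·π_1 + 0.4·π_2 + 0.24·π_3 + 0.4·π_4
π_2 = 0.2·π_1 + 0.28·π_2 + 0.24·π_3 + 0.24·π_4
π_3 = 0.2·π_1 + 0.16·π_2 + 0.24·π_3 + 0.16·π_4
Solving with the normalization constraint gives π = (0.3189, 0.2367, 0.1878, 0.2566).
So the stationary probability of state III is 0.1878.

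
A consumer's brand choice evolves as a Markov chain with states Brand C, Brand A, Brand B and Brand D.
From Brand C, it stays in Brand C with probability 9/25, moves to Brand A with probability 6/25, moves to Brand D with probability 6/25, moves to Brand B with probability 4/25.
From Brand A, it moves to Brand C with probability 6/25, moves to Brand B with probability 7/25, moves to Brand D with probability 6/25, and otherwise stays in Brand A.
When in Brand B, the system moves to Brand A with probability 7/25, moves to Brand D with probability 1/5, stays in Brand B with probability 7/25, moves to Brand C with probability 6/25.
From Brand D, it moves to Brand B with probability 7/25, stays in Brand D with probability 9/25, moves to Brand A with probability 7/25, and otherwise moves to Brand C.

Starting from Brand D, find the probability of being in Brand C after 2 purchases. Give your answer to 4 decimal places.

Propagate the distribution vector 2 purchases from Brand D.
After 0 purchases: (0.0000, 0.0000, 0.0000, 1.0000)
After 1 purchase: (0.0800, 0.2800, 0.2800, 0.3600)
After 2 purchases: (0.1920, 0.2656, 0.2704, 0.2720)
P(in Brand C after 2 purchases) = 0.1920

0.1920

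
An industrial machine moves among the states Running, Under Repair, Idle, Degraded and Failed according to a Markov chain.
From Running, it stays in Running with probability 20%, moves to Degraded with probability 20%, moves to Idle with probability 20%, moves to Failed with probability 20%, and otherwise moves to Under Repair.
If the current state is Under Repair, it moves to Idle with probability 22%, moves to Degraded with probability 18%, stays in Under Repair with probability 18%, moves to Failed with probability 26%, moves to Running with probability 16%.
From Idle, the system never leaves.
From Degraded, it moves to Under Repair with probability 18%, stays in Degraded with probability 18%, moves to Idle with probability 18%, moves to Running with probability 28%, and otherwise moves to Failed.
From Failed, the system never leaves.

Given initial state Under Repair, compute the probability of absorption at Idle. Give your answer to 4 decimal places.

0.4717

Let h(s) be the probability of absorption at Idle starting from transient state s. Then h(Idle) = 1 and h(Failed) = 0. By first-step analysis:
h(Running) = 0.2·h(Running) + 0.2·h(Under Repair) + 0.2·1 + 0.2·h(Degraded) + 0.2·0
h(Under Repair) = 0.16·h(Running) + 0.18·h(Under Repair) + 0.22·1 + 0.18·h(Degraded) + 0.26·0
h(Degraded) = 0.28·h(Running) + 0.18·h(Under Repair) + 0.18·1 + 0.18·h(Degraded) + 0.18·0
Solving: h(Running) = 0.4906, h(Under Repair) = 0.4717, h(Degraded) = 0.4906.
Starting from Under Repair, the probability is 0.4717.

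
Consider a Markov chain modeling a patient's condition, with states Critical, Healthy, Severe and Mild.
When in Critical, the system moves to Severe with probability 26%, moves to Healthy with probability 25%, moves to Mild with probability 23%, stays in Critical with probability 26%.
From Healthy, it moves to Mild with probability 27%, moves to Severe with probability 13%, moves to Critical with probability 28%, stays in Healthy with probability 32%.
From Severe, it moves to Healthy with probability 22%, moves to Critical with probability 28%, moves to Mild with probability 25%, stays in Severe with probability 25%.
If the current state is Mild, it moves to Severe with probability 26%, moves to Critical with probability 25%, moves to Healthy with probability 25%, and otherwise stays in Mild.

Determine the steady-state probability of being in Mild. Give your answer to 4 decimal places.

0.2474

Let the stationary distribution be π with π = πP and π_1 + π_2 + π_3 + π_4 = 1.
π_1 = 0.26·π_1 + 0.28·π_2 + 0.28·π_3 + 0.25·π_4
π_2 = 0.25·π_1 + 0.32·π_2 + 0.22·π_3 + 0.25·π_4
π_3 = 0.26·π_1 + 0.13·π_2 + 0.25·π_3 + 0.26·π_4
Solving with the normalization constraint gives π = (0.2672, 0.2616, 0.2238, 0.2474).
So the stationary probability of Mild is 0.2474.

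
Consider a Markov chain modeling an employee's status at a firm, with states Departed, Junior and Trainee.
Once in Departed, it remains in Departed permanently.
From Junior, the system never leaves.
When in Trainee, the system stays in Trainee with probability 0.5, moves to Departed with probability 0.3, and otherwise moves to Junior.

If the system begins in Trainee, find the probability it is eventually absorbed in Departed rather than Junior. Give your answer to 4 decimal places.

0.6000

Let h(s) be the probability of absorption at Departed starting from transient state s. Then h(Departed) = 1 and h(Junior) = 0. By first-step analysis:
h(Trainee) = 0.3·1 + 0.2·0 + 0.5·h(Trainee)
Solving: h(Trainee) = 0.6000.
Starting from Trainee, the probability is 0.6000.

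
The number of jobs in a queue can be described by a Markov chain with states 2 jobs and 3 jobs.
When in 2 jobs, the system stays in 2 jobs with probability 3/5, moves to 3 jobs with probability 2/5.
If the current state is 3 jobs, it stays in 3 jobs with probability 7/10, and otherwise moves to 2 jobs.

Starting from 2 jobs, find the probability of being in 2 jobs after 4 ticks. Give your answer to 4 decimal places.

0.4332

Propagate the distribution vector 4 ticks from 2 jobs.
After 0 ticks: (1.0000, 0.0000)
After 1 tick: (0.6000, 0.4000)
After 2 ticks: (0.4800, 0.5200)
After 3 ticks: (0.4440, 0.5560)
After 4 ticks: (0.4332, 0.5668)
P(in 2 jobs after 4 ticks) = 0.4332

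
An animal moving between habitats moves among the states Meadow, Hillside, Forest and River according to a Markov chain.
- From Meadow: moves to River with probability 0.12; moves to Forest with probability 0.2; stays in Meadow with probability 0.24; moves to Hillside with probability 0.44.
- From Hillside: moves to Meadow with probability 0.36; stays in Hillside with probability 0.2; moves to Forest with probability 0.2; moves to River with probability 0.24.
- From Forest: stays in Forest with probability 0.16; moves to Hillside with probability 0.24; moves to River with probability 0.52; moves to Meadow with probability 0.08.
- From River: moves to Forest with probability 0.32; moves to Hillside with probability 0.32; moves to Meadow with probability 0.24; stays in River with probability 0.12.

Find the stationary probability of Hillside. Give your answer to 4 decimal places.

0.2957

Let the stationary distribution be π with π = πP and π_1 + π_2 + π_3 + π_4 = 1.
π_1 = 0.24·π_1 + 0.36·π_2 + 0.08·π_3 + 0.24·π_4
π_2 = 0.44·π_1 + 0.2·π_2 + 0.24·π_3 + 0.32·π_4
π_3 = 0.2·π_1 + 0.2·π_2 + 0.16·π_3 + 0.32·π_4
Solving with the normalization constraint gives π = (0.2402, 0.2957, 0.2204, 0.2437).
So the stationary probability of Hillside is 0.2957.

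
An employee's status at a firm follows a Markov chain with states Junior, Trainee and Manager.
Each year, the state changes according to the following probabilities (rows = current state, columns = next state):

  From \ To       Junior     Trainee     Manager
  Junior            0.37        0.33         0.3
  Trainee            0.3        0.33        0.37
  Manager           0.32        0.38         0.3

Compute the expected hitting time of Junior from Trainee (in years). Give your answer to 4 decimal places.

Let t(s) be the expected number of years to first reach Junior from state s, with t(Junior) = 0. Conditioning on the first year:
t(Trainee) = 1 + 0.33·t(Trainee) + 0.37·t(Manager)
t(Manager) = 1 + 0.38·t(Trainee) + 0.3·t(Manager)
Solving: t(Trainee) = 3.2582, t(Manager) = 3.1973.
Expected years from Trainee to Junior: 3.2582.

3.2582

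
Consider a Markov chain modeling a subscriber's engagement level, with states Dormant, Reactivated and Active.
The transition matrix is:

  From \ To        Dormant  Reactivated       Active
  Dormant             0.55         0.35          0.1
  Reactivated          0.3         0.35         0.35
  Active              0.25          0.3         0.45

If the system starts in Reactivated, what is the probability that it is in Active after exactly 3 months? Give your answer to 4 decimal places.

Propagate the distribution vector 3 months from Reactivated.
After 0 months: (0.0000, 1.0000, 0.0000)
After 1 month: (0.3000, 0.3500, 0.3500)
After 2 months: (0.3575, 0.3325, 0.3100)
After 3 months: (0.3739, 0.3345, 0.2916)
P(in Active after 3 months) = 0.2916

0.2916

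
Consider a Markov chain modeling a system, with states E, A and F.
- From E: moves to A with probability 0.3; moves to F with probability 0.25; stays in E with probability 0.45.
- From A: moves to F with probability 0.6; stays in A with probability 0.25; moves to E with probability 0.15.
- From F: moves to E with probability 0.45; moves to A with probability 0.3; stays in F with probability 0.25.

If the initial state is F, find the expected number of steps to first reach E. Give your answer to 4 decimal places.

2.7451

Let t(s) be the expected number of steps to first reach E from state s, with t(E) = 0. Conditioning on the first step:
t(A) = 1 + 0.25·t(A) + 0.6·t(F)
t(F) = 1 + 0.3·t(A) + 0.25·t(F)
Solving: t(A) = 3.5294, t(F) = 2.7451.
Expected steps from F to E: 2.7451.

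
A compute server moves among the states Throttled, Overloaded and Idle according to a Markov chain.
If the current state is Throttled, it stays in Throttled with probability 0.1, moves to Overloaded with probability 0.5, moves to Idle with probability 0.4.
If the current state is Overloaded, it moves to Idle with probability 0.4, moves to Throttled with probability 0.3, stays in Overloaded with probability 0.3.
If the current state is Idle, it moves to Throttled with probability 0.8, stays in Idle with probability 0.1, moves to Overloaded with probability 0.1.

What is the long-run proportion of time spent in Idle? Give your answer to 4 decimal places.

0.3077

Let the stationary distribution be π with π = πP and π_1 + π_2 + π_3 = 1.
π_1 = 0.1·π_1 + 0.3·π_2 + 0.8·π_3
π_2 = 0.5·π_1 + 0.3·π_2 + 0.1·π_3
Solving with the normalization constraint gives π = (0.3782, 0.3141, 0.3077).
So the stationary probability of Idle is 0.3077.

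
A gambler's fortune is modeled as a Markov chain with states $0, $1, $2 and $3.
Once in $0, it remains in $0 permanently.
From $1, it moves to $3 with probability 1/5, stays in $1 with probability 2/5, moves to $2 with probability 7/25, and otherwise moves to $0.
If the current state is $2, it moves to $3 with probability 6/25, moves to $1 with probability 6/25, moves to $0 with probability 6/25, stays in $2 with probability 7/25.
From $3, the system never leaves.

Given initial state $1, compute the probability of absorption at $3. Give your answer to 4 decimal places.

0.5789

Let h(s) be the probability of absorption at $3 starting from transient state s. Then h($3) = 1 and h($0) = 0. By first-step analysis:
h($1) = 0.12·0 + 0.4·h($1) + 0.28·h($2) + 0.2·1
h($2) = 0.24·0 + 0.24·h($1) + 0.28·h($2) + 0.24·1
Solving: h($1) = 0.5789, h($2) = 0.5263.
Starting from $1, the probability is 0.5789.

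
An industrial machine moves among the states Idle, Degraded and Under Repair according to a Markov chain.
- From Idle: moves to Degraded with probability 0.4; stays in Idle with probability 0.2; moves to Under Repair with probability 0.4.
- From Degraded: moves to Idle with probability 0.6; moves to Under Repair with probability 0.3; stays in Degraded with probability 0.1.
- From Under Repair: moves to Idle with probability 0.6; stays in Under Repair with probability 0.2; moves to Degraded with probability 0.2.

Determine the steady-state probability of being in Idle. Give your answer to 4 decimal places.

Let the stationary distribution be π with π = πP and π_1 + π_2 + π_3 = 1.
π_1 = 0.2·π_1 + 0.6·π_2 + 0.6·π_3
π_2 = 0.4·π_1 + 0.1·π_2 + 0.2·π_3
Solving with the normalization constraint gives π = (0.4286, 0.2597, 0.3117).
So the stationary probability of Idle is 0.4286.

0.4286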